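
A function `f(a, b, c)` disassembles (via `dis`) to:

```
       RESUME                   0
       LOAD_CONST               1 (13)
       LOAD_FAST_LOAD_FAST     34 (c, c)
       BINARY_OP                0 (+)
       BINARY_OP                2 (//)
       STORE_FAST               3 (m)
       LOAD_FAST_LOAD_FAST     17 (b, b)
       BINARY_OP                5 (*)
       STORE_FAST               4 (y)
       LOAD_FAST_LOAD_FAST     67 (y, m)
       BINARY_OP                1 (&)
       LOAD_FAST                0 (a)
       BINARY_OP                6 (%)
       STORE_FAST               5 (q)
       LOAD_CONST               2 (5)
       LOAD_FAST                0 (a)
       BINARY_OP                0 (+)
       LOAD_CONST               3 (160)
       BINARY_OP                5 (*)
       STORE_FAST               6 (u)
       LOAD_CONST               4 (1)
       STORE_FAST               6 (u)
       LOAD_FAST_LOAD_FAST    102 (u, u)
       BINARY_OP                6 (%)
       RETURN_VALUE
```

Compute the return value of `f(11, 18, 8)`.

0

LOAD_CONST → push 13. Stack: [13]
LOAD_FAST_LOAD_FAST c,c → push 8,8. Stack: [13, 8, 8]
BINARY_OP + → 8 + 8 = 16. Stack: [13, 16]
BINARY_OP // → 13 // 16 = 0. Stack: [0]
STORE_FAST m → m=0. Stack: []
LOAD_FAST_LOAD_FAST b,b → push 18,18. Stack: [18, 18]
BINARY_OP * → 18 * 18 = 324. Stack: [324]
STORE_FAST y → y=324. Stack: []
LOAD_FAST_LOAD_FAST y,m → push 324,0. Stack: [324, 0]
BINARY_OP & → 324 & 0 = 0. Stack: [0]
LOAD_FAST a → push 11. Stack: [0, 11]
BINARY_OP % → 0 % 11 = 0. Stack: [0]
STORE_FAST q → q=0. Stack: []
LOAD_CONST → push 5. Stack: [5]
LOAD_FAST a → push 11. Stack: [5, 11]
BINARY_OP + → 5 + 11 = 16. Stack: [16]
LOAD_CONST → push 160. Stack: [16, 160]
BINARY_OP * → 16 * 160 = 2560. Stack: [2560]
STORE_FAST u → u=2560. Stack: []
LOAD_CONST → push 1. Stack: [1]
STORE_FAST u → u=1. Stack: []
LOAD_FAST_LOAD_FAST u,u → push 1,1. Stack: [1, 1]
BINARY_OP % → 1 % 1 = 0. Stack: [0]
RETURN_VALUE → return 0.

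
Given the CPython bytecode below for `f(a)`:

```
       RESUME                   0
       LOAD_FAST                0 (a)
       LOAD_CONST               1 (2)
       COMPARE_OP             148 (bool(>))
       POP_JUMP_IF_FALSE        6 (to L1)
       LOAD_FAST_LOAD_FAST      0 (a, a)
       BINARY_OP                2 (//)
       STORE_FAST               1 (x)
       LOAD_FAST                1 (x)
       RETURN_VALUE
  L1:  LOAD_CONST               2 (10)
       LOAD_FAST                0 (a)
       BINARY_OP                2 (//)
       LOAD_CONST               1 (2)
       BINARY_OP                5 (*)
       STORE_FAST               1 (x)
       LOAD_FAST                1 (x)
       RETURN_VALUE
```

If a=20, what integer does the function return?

1

LOAD_FAST a → push 20. Stack: [20]
LOAD_CONST → push 2. Stack: [20, 2]
COMPARE_OP bool(>) → 20 vs 2 = True. Stack: [True]
POP_JUMP_IF_FALSE → pop True; no jump. Stack: []
LOAD_FAST_LOAD_FAST a,a → push 20,20. Stack: [20, 20]
BINARY_OP // → 20 // 20 = 1. Stack: [1]
STORE_FAST x → x=1. Stack: []
LOAD_FAST x → push 1. Stack: [1]
RETURN_VALUE → return 1.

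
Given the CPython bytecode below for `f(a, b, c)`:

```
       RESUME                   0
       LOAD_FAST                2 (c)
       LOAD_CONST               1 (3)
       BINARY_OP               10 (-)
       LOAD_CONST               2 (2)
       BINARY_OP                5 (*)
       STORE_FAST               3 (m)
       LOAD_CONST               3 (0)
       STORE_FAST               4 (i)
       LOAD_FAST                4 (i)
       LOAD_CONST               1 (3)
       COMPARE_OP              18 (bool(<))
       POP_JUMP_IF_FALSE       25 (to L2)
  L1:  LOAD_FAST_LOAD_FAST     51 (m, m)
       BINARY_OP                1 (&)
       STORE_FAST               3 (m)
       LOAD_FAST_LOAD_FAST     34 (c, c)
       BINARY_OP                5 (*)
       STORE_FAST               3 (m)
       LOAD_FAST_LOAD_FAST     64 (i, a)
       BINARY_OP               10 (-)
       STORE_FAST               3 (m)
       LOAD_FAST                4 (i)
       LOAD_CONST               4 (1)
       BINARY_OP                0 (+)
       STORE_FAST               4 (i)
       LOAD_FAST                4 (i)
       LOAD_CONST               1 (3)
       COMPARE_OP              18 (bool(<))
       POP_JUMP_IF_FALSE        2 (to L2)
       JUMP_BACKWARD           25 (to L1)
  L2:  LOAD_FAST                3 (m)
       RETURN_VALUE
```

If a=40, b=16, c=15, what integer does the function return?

-38

LOAD_FAST c → push 15
LOAD_CONST → push 3
BINARY_OP - → 15 - 3 = 12
LOAD_CONST → push 2
BINARY_OP * → 12 * 2 = 24
STORE_FAST m → m=24
LOAD_CONST → push 0
STORE_FAST i → i=0
LOAD_FAST i → push 0
LOAD_CONST → push 3
COMPARE_OP bool(<) → 0 vs 3 = True
POP_JUMP_IF_FALSE → pop True; no jump
LOAD_FAST_LOAD_FAST m,m → push 24,24
BINARY_OP & → 24 & 24 = 24
STORE_FAST m → m=24
LOAD_FAST_LOAD_FAST c,c → push 15,15
BINARY_OP * → 15 * 15 = 225
STORE_FAST m → m=225
LOAD_FAST_LOAD_FAST i,a → push 0,40
BINARY_OP - → 0 - 40 = -40
STORE_FAST m → m=-40
LOAD_FAST i → push 0
LOAD_CONST → push 1
BINARY_OP + → 0 + 1 = 1
STORE_FAST i → i=1
LOAD_FAST i → push 1
LOAD_CONST → push 3
COMPARE_OP bool(<) → 1 vs 3 = True
POP_JUMP_IF_FALSE → pop True; no jump
LOAD_FAST_LOAD_FAST m,m → push -40,-40
BINARY_OP & → -40 & -40 = -40
STORE_FAST m → m=-40
LOAD_FAST_LOAD_FAST c,c → push 15,15
BINARY_OP * → 15 * 15 = 225
STORE_FAST m → m=225
LOAD_FAST_LOAD_FAST i,a → push 1,40
BINARY_OP - → 1 - 40 = -39
STORE_FAST m → m=-39
LOAD_FAST i → push 1
LOAD_CONST → push 1
BINARY_OP + → 1 + 1 = 2
STORE_FAST i → i=2
LOAD_FAST i → push 2
LOAD_CONST → push 3
COMPARE_OP bool(<) → 2 vs 3 = True
POP_JUMP_IF_FALSE → pop True; no jump
LOAD_FAST_LOAD_FAST m,m → push -39,-39
BINARY_OP & → -39 & -39 = -39
STORE_FAST m → m=-39
LOAD_FAST_LOAD_FAST c,c → push 15,15
BINARY_OP * → 15 * 15 = 225
STORE_FAST m → m=225
LOAD_FAST_LOAD_FAST i,a → push 2,40
BINARY_OP - → 2 - 40 = -38
STORE_FAST m → m=-38
LOAD_FAST i → push 2
LOAD_CONST → push 1
BINARY_OP + → 2 + 1 = 3
STORE_FAST i → i=3
LOAD_FAST i → push 3
LOAD_CONST → push 3
COMPARE_OP bool(<) → 3 vs 3 = False
POP_JUMP_IF_FALSE → pop False; jump
LOAD_FAST m → push -38
RETURN_VALUE → return -38.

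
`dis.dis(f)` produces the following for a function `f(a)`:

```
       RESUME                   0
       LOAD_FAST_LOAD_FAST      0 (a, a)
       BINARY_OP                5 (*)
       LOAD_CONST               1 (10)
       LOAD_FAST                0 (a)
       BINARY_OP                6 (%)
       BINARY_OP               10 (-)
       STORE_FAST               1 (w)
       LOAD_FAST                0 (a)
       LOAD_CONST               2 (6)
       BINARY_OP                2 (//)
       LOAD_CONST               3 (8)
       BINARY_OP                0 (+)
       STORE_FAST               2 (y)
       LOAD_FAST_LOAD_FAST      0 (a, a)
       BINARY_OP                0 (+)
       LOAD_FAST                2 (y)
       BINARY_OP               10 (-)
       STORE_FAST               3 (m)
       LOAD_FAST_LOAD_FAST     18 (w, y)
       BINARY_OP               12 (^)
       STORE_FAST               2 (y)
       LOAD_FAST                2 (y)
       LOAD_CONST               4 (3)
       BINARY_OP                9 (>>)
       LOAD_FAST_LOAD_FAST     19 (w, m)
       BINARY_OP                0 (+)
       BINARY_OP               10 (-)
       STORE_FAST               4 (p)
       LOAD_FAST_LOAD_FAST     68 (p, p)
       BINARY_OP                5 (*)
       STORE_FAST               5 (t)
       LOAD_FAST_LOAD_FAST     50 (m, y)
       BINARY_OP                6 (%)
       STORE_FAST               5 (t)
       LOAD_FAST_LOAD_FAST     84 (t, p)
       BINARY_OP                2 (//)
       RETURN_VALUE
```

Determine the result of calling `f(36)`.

LOAD_FAST_LOAD_FAST a,a → push 36,36. Stack: [36, 36]
BINARY_OP * → 36 * 36 = 1296. Stack: [1296]
LOAD_CONST → push 10. Stack: [1296, 10]
LOAD_FAST a → push 36. Stack: [1296, 10, 36]
BINARY_OP % → 10 % 36 = 10. Stack: [1296, 10]
BINARY_OP - → 1296 - 10 = 1286. Stack: [1286]
STORE_FAST w → w=1286. Stack: []
LOAD_FAST a → push 36. Stack: [36]
LOAD_CONST → push 6. Stack: [36, 6]
BINARY_OP // → 36 // 6 = 6. Stack: [6]
LOAD_CONST → push 8. Stack: [6, 8]
BINARY_OP + → 6 + 8 = 14. Stack: [14]
STORE_FAST y → y=14. Stack: []
LOAD_FAST_LOAD_FAST a,a → push 36,36. Stack: [36, 36]
BINARY_OP + → 36 + 36 = 72. Stack: [72]
LOAD_FAST y → push 14. Stack: [72, 14]
BINARY_OP - → 72 - 14 = 58. Stack: [58]
STORE_FAST m → m=58. Stack: []
LOAD_FAST_LOAD_FAST w,y → push 1286,14. Stack: [1286, 14]
BINARY_OP ^ → 1286 ^ 14 = 1288. Stack: [1288]
STORE_FAST y → y=1288. Stack: []
LOAD_FAST y → push 1288. Stack: [1288]
LOAD_CONST → push 3. Stack: [1288, 3]
BINARY_OP >> → 1288 >> 3 = 161. Stack: [161]
LOAD_FAST_LOAD_FAST w,m → push 1286,58. Stack: [161, 1286, 58]
BINARY_OP + → 1286 + 58 = 1344. Stack: [161, 1344]
BINARY_OP - → 161 - 1344 = -1183. Stack: [-1183]
STORE_FAST p → p=-1183. Stack: []
LOAD_FAST_LOAD_FAST p,p → push -1183,-1183. Stack: [-1183, -1183]
BINARY_OP * → -1183 * -1183 = 1399489. Stack: [1399489]
STORE_FAST t → t=1399489. Stack: []
LOAD_FAST_LOAD_FAST m,y → push 58,1288. Stack: [58, 1288]
BINARY_OP % → 58 % 1288 = 58. Stack: [58]
STORE_FAST t → t=58. Stack: []
LOAD_FAST_LOAD_FAST t,p → push 58,-1183. Stack: [58, -1183]
BINARY_OP // → 58 // -1183 = -1. Stack: [-1]
RETURN_VALUE → return -1.

-1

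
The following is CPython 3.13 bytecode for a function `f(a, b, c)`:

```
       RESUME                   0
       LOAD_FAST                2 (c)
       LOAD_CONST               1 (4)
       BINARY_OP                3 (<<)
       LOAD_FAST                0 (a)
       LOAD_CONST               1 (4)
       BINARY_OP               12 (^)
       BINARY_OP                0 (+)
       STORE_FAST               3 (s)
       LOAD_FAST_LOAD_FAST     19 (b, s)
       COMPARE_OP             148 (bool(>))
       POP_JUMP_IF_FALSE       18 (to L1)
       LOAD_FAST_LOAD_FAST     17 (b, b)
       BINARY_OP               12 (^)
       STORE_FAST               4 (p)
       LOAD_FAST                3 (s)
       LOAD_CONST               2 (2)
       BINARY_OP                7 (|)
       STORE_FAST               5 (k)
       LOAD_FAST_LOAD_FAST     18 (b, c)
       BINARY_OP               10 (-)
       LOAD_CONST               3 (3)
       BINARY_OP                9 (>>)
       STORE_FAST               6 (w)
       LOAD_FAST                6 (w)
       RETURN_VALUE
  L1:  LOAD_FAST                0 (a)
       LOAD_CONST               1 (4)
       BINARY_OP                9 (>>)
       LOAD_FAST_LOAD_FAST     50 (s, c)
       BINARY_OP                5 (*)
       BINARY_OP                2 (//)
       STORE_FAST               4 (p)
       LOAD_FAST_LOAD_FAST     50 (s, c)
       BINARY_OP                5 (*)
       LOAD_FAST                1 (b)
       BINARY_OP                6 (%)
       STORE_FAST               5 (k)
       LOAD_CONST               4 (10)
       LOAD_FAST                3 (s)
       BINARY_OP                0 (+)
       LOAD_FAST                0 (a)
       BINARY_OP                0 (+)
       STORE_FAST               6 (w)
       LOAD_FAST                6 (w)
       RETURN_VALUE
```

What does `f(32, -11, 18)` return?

LOAD_FAST c → push 18. Stack: [18]
LOAD_CONST → push 4. Stack: [18, 4]
BINARY_OP << → 18 << 4 = 288. Stack: [288]
LOAD_FAST a → push 32. Stack: [288, 32]
LOAD_CONST → push 4. Stack: [288, 32, 4]
BINARY_OP ^ → 32 ^ 4 = 36. Stack: [288, 36]
BINARY_OP + → 288 + 36 = 324. Stack: [324]
STORE_FAST s → s=324. Stack: []
LOAD_FAST_LOAD_FAST b,s → push -11,324. Stack: [-11, 324]
COMPARE_OP bool(>) → -11 vs 324 = False. Stack: [False]
POP_JUMP_IF_FALSE → pop False; jump. Stack: []
LOAD_FAST a → push 32. Stack: [32]
LOAD_CONST → push 4. Stack: [32, 4]
BINARY_OP >> → 32 >> 4 = 2. Stack: [2]
LOAD_FAST_LOAD_FAST s,c → push 324,18. Stack: [2, 324, 18]
BINARY_OP * → 324 * 18 = 5832. Stack: [2, 5832]
BINARY_OP // → 2 // 5832 = 0. Stack: [0]
STORE_FAST p → p=0. Stack: []
LOAD_FAST_LOAD_FAST s,c → push 324,18. Stack: [324, 18]
BINARY_OP * → 324 * 18 = 5832. Stack: [5832]
LOAD_FAST b → push -11. Stack: [5832, -11]
BINARY_OP % → 5832 % -11 = -9. Stack: [-9]
STORE_FAST k → k=-9. Stack: []
LOAD_CONST → push 10. Stack: [10]
LOAD_FAST s → push 324. Stack: [10, 324]
BINARY_OP + → 10 + 324 = 334. Stack: [334]
LOAD_FAST a → push 32. Stack: [334, 32]
BINARY_OP + → 334 + 32 = 366. Stack: [366]
STORE_FAST w → w=366. Stack: []
LOAD_FAST w → push 366. Stack: [366]
RETURN_VALUE → return 366.

366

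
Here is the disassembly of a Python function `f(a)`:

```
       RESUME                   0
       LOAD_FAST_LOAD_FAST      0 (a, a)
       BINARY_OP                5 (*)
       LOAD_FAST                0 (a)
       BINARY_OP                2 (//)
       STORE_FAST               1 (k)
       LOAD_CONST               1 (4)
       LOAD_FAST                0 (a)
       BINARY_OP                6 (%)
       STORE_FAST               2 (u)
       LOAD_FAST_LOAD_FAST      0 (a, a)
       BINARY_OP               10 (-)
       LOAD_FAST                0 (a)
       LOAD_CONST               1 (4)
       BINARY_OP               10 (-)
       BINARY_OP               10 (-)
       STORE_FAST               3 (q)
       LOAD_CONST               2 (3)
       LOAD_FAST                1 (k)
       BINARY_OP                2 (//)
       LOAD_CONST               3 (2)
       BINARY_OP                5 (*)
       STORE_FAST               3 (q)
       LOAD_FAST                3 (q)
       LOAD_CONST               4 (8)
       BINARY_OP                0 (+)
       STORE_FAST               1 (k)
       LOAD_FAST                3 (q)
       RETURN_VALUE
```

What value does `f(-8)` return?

-2

LOAD_FAST_LOAD_FAST a,a → push -8,-8. Stack: [-8, -8]
BINARY_OP * → -8 * -8 = 64. Stack: [64]
LOAD_FAST a → push -8. Stack: [64, -8]
BINARY_OP // → 64 // -8 = -8. Stack: [-8]
STORE_FAST k → k=-8. Stack: []
LOAD_CONST → push 4. Stack: [4]
LOAD_FAST a → push -8. Stack: [4, -8]
BINARY_OP % → 4 % -8 = -4. Stack: [-4]
STORE_FAST u → u=-4. Stack: []
LOAD_FAST_LOAD_FAST a,a → push -8,-8. Stack: [-8, -8]
BINARY_OP - → -8 - -8 = 0. Stack: [0]
LOAD_FAST a → push -8. Stack: [0, -8]
LOAD_CONST → push 4. Stack: [0, -8, 4]
BINARY_OP - → -8 - 4 = -12. Stack: [0, -12]
BINARY_OP - → 0 - -12 = 12. Stack: [12]
STORE_FAST q → q=12. Stack: []
LOAD_CONST → push 3. Stack: [3]
LOAD_FAST k → push -8. Stack: [3, -8]
BINARY_OP // → 3 // -8 = -1. Stack: [-1]
LOAD_CONST → push 2. Stack: [-1, 2]
BINARY_OP * → -1 * 2 = -2. Stack: [-2]
STORE_FAST q → q=-2. Stack: []
LOAD_FAST q → push -2. Stack: [-2]
LOAD_CONST → push 8. Stack: [-2, 8]
BINARY_OP + → -2 + 8 = 6. Stack: [6]
STORE_FAST k → k=6. Stack: []
LOAD_FAST q → push -2. Stack: [-2]
RETURN_VALUE → return -2.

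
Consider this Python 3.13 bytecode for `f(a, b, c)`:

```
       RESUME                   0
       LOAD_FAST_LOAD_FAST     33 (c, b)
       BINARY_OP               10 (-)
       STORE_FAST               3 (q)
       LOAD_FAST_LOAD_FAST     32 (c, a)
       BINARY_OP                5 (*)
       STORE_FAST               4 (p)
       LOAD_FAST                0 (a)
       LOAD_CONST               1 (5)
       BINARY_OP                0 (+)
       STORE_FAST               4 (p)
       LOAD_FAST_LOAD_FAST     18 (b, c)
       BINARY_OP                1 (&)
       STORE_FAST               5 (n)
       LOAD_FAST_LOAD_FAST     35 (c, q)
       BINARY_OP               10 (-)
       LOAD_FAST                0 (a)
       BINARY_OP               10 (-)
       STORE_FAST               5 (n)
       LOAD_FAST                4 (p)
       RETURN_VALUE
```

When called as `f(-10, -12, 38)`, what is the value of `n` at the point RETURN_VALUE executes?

LOAD_FAST_LOAD_FAST c,b → push 38,-12. Stack: [38, -12]
BINARY_OP - → 38 - -12 = 50. Stack: [50]
STORE_FAST q → q=50. Stack: []
LOAD_FAST_LOAD_FAST c,a → push 38,-10. Stack: [38, -10]
BINARY_OP * → 38 * -10 = -380. Stack: [-380]
STORE_FAST p → p=-380. Stack: []
LOAD_FAST a → push -10. Stack: [-10]
LOAD_CONST → push 5. Stack: [-10, 5]
BINARY_OP + → -10 + 5 = -5. Stack: [-5]
STORE_FAST p → p=-5. Stack: []
LOAD_FAST_LOAD_FAST b,c → push -12,38. Stack: [-12, 38]
BINARY_OP & → -12 & 38 = 36. Stack: [36]
STORE_FAST n → n=36. Stack: []
LOAD_FAST_LOAD_FAST c,q → push 38,50. Stack: [38, 50]
BINARY_OP - → 38 - 50 = -12. Stack: [-12]
LOAD_FAST a → push -10. Stack: [-12, -10]
BINARY_OP - → -12 - -10 = -2. Stack: [-2]
STORE_FAST n → n=-2. Stack: []
LOAD_FAST p → push -5. Stack: [-5]
RETURN_VALUE → return -5.

-2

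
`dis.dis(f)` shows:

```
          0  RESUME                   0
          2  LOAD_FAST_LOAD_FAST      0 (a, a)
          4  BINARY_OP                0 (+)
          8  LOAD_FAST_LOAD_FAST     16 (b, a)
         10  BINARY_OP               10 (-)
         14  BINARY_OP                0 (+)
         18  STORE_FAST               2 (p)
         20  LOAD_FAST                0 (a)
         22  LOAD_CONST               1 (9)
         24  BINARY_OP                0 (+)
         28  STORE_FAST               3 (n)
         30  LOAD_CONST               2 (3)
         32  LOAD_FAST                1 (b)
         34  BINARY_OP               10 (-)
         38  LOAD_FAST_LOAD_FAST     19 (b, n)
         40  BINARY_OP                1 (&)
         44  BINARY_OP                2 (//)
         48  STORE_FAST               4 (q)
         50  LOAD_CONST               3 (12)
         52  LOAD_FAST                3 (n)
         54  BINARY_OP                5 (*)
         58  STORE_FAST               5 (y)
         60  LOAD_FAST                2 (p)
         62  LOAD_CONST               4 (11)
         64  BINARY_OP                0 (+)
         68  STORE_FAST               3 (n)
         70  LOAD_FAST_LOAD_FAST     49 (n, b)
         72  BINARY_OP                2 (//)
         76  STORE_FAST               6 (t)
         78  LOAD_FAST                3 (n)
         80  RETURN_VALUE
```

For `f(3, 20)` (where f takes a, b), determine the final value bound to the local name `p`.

23

LOAD_FAST_LOAD_FAST a,a → push 3,3. Stack: [3, 3]
BINARY_OP + → 3 + 3 = 6. Stack: [6]
LOAD_FAST_LOAD_FAST b,a → push 20,3. Stack: [6, 20, 3]
BINARY_OP - → 20 - 3 = 17. Stack: [6, 17]
BINARY_OP + → 6 + 17 = 23. Stack: [23]
STORE_FAST p → p=23. Stack: []
LOAD_FAST a → push 3. Stack: [3]
LOAD_CONST → push 9. Stack: [3, 9]
BINARY_OP + → 3 + 9 = 12. Stack: [12]
STORE_FAST n → n=12. Stack: []
LOAD_CONST → push 3. Stack: [3]
LOAD_FAST b → push 20. Stack: [3, 20]
BINARY_OP - → 3 - 20 = -17. Stack: [-17]
LOAD_FAST_LOAD_FAST b,n → push 20,12. Stack: [-17, 20, 12]
BINARY_OP & → 20 & 12 = 4. Stack: [-17, 4]
BINARY_OP // → -17 // 4 = -5. Stack: [-5]
STORE_FAST q → q=-5. Stack: []
LOAD_CONST → push 12. Stack: [12]
LOAD_FAST n → push 12. Stack: [12, 12]
BINARY_OP * → 12 * 12 = 144. Stack: [144]
STORE_FAST y → y=144. Stack: []
LOAD_FAST p → push 23. Stack: [23]
LOAD_CONST → push 11. Stack: [23, 11]
BINARY_OP + → 23 + 11 = 34. Stack: [34]
STORE_FAST n → n=34. Stack: []
LOAD_FAST_LOAD_FAST n,b → push 34,20. Stack: [34, 20]
BINARY_OP // → 34 // 20 = 1. Stack: [1]
STORE_FAST t → t=1. Stack: []
LOAD_FAST n → push 34. Stack: [34]
RETURN_VALUE → return 34.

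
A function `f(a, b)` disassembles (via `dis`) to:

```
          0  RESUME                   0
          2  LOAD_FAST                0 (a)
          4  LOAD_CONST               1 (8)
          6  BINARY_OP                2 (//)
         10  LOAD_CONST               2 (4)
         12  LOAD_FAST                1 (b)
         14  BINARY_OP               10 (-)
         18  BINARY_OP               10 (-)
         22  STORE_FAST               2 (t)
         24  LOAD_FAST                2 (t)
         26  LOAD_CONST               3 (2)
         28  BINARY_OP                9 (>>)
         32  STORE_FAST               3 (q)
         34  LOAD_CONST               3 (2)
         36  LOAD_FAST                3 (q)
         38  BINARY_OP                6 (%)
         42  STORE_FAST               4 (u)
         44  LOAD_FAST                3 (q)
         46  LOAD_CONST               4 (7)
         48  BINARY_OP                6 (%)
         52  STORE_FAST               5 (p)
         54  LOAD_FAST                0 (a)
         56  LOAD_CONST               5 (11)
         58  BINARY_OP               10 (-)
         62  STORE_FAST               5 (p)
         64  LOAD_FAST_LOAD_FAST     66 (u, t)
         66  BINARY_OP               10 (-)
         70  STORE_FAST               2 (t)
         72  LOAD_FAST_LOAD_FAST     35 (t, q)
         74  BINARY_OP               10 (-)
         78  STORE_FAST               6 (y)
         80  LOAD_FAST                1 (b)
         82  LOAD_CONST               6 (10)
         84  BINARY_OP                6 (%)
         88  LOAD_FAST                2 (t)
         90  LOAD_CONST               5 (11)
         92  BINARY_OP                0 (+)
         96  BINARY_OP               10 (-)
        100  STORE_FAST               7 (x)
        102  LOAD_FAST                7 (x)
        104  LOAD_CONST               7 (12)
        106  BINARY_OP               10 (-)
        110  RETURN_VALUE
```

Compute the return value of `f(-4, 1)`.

-26

LOAD_FAST a → push -4. Stack: [-4]
LOAD_CONST → push 8. Stack: [-4, 8]
BINARY_OP // → -4 // 8 = -1. Stack: [-1]
LOAD_CONST → push 4. Stack: [-1, 4]
LOAD_FAST b → push 1. Stack: [-1, 4, 1]
BINARY_OP - → 4 - 1 = 3. Stack: [-1, 3]
BINARY_OP - → -1 - 3 = -4. Stack: [-4]
STORE_FAST t → t=-4. Stack: []
LOAD_FAST t → push -4. Stack: [-4]
LOAD_CONST → push 2. Stack: [-4, 2]
BINARY_OP >> → -4 >> 2 = -1. Stack: [-1]
STORE_FAST q → q=-1. Stack: []
LOAD_CONST → push 2. Stack: [2]
LOAD_FAST q → push -1. Stack: [2, -1]
BINARY_OP % → 2 % -1 = 0. Stack: [0]
STORE_FAST u → u=0. Stack: []
LOAD_FAST q → push -1. Stack: [-1]
LOAD_CONST → push 7. Stack: [-1, 7]
BINARY_OP % → -1 % 7 = 6. Stack: [6]
STORE_FAST p → p=6. Stack: []
LOAD_FAST a → push -4. Stack: [-4]
LOAD_CONST → push 11. Stack: [-4, 11]
BINARY_OP - → -4 - 11 = -15. Stack: [-15]
STORE_FAST p → p=-15. Stack: []
LOAD_FAST_LOAD_FAST u,t → push 0,-4. Stack: [0, -4]
BINARY_OP - → 0 - -4 = 4. Stack: [4]
STORE_FAST t → t=4. Stack: []
LOAD_FAST_LOAD_FAST t,q → push 4,-1. Stack: [4, -1]
BINARY_OP - → 4 - -1 = 5. Stack: [5]
STORE_FAST y → y=5. Stack: []
LOAD_FAST b → push 1. Stack: [1]
LOAD_CONST → push 10. Stack: [1, 10]
BINARY_OP % → 1 % 10 = 1. Stack: [1]
LOAD_FAST t → push 4. Stack: [1, 4]
LOAD_CONST → push 11. Stack: [1, 4, 11]
BINARY_OP + → 4 + 11 = 15. Stack: [1, 15]
BINARY_OP - → 1 - 15 = -14. Stack: [-14]
STORE_FAST x → x=-14. Stack: []
LOAD_FAST x → push -14. Stack: [-14]
LOAD_CONST → push 12. Stack: [-14, 12]
BINARY_OP - → -14 - 12 = -26. Stack: [-26]
RETURN_VALUE → return -26.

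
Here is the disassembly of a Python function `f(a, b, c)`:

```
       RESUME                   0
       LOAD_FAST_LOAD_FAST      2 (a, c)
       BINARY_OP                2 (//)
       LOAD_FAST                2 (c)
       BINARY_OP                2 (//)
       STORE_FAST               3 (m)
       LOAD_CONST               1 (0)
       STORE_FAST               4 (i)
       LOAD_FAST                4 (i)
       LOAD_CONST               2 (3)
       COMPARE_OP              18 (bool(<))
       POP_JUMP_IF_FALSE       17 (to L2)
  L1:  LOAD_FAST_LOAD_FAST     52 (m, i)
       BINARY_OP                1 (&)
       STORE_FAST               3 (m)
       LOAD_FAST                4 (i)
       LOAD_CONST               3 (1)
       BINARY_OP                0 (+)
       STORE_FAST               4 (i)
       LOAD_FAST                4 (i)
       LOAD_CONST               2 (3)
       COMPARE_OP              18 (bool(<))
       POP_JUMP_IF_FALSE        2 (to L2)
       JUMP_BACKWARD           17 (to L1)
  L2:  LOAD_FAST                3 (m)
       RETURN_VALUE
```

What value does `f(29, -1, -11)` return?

LOAD_FAST_LOAD_FAST a,c → push 29,-11. Stack: [29, -11]
BINARY_OP // → 29 // -11 = -3. Stack: [-3]
LOAD_FAST c → push -11. Stack: [-3, -11]
BINARY_OP // → -3 // -11 = 0. Stack: [0]
STORE_FAST m → m=0. Stack: []
LOAD_CONST → push 0. Stack: [0]
STORE_FAST i → i=0. Stack: []
LOAD_FAST i → push 0. Stack: [0]
LOAD_CONST → push 3. Stack: [0, 3]
COMPARE_OP bool(<) → 0 vs 3 = True. Stack: [True]
POP_JUMP_IF_FALSE → pop True; no jump. Stack: []
LOAD_FAST_LOAD_FAST m,i → push 0,0. Stack: [0, 0]
BINARY_OP & → 0 & 0 = 0. Stack: [0]
STORE_FAST m → m=0. Stack: []
LOAD_FAST i → push 0. Stack: [0]
LOAD_CONST → push 1. Stack: [0, 1]
BINARY_OP + → 0 + 1 = 1. Stack: [1]
STORE_FAST i → i=1. Stack: []
LOAD_FAST i → push 1. Stack: [1]
LOAD_CONST → push 3. Stack: [1, 3]
COMPARE_OP bool(<) → 1 vs 3 = True. Stack: [True]
POP_JUMP_IF_FALSE → pop True; no jump. Stack: []
LOAD_FAST_LOAD_FAST m,i → push 0,1. Stack: [0, 1]
BINARY_OP & → 0 & 1 = 0. Stack: [0]
STORE_FAST m → m=0. Stack: []
LOAD_FAST i → push 1. Stack: [1]
LOAD_CONST → push 1. Stack: [1, 1]
BINARY_OP + → 1 + 1 = 2. Stack: [2]
STORE_FAST i → i=2. Stack: []
LOAD_FAST i → push 2. Stack: [2]
LOAD_CONST → push 3. Stack: [2, 3]
COMPARE_OP bool(<) → 2 vs 3 = True. Stack: [True]
POP_JUMP_IF_FALSE → pop True; no jump. Stack: []
LOAD_FAST_LOAD_FAST m,i → push 0,2. Stack: [0, 2]
BINARY_OP & → 0 & 2 = 0. Stack: [0]
STORE_FAST m → m=0. Stack: []
LOAD_FAST i → push 2. Stack: [2]
LOAD_CONST → push 1. Stack: [2, 1]
BINARY_OP + → 2 + 1 = 3. Stack: [3]
STORE_FAST i → i=3. Stack: []
LOAD_FAST i → push 3. Stack: [3]
LOAD_CONST → push 3. Stack: [3, 3]
COMPARE_OP bool(<) → 3 vs 3 = False. Stack: [False]
POP_JUMP_IF_FALSE → pop False; jump. Stack: []
LOAD_FAST m → push 0. Stack: [0]
RETURN_VALUE → return 0.

0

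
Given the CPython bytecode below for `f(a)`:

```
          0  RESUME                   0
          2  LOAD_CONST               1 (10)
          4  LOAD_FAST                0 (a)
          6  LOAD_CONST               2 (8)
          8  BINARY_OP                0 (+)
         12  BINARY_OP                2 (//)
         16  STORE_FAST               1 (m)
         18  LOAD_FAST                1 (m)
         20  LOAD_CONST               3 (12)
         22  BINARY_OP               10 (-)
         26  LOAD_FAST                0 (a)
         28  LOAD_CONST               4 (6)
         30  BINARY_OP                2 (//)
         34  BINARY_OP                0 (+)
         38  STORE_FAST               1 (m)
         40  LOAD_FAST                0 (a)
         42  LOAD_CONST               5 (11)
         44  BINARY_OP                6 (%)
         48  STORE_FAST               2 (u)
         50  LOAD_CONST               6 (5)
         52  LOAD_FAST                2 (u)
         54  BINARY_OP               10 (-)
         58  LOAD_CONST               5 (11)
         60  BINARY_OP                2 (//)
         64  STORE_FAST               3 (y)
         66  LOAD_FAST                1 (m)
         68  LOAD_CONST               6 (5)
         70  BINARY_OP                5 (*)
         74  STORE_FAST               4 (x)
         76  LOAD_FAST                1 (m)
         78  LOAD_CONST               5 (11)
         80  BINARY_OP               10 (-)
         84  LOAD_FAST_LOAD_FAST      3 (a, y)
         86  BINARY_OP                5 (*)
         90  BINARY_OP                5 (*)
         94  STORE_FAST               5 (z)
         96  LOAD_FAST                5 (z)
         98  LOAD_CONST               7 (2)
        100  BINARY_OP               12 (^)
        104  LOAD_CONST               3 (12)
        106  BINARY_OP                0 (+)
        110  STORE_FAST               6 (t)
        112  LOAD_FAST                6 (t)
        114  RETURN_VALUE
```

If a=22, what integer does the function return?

LOAD_CONST → push 10. Stack: [10]
LOAD_FAST a → push 22. Stack: [10, 22]
LOAD_CONST → push 8. Stack: [10, 22, 8]
BINARY_OP + → 22 + 8 = 30. Stack: [10, 30]
BINARY_OP // → 10 // 30 = 0. Stack: [0]
STORE_FAST m → m=0. Stack: []
LOAD_FAST m → push 0. Stack: [0]
LOAD_CONST → push 12. Stack: [0, 12]
BINARY_OP - → 0 - 12 = -12. Stack: [-12]
LOAD_FAST a → push 22. Stack: [-12, 22]
LOAD_CONST → push 6. Stack: [-12, 22, 6]
BINARY_OP // → 22 // 6 = 3. Stack: [-12, 3]
BINARY_OP + → -12 + 3 = -9. Stack: [-9]
STORE_FAST m → m=-9. Stack: []
LOAD_FAST a → push 22. Stack: [22]
LOAD_CONST → push 11. Stack: [22, 11]
BINARY_OP % → 22 % 11 = 0. Stack: [0]
STORE_FAST u → u=0. Stack: []
LOAD_CONST → push 5. Stack: [5]
LOAD_FAST u → push 0. Stack: [5, 0]
BINARY_OP - → 5 - 0 = 5. Stack: [5]
LOAD_CONST → push 11. Stack: [5, 11]
BINARY_OP // → 5 // 11 = 0. Stack: [0]
STORE_FAST y → y=0. Stack: []
LOAD_FAST m → push -9. Stack: [-9]
LOAD_CONST → push 5. Stack: [-9, 5]
BINARY_OP * → -9 * 5 = -45. Stack: [-45]
STORE_FAST x → x=-45. Stack: []
LOAD_FAST m → push -9. Stack: [-9]
LOAD_CONST → push 11. Stack: [-9, 11]
BINARY_OP - → -9 - 11 = -20. Stack: [-20]
LOAD_FAST_LOAD_FAST a,y → push 22,0. Stack: [-20, 22, 0]
BINARY_OP * → 22 * 0 = 0. Stack: [-20, 0]
BINARY_OP * → -20 * 0 = 0. Stack: [0]
STORE_FAST z → z=0. Stack: []
LOAD_FAST z → push 0. Stack: [0]
LOAD_CONST → push 2. Stack: [0, 2]
BINARY_OP ^ → 0 ^ 2 = 2. Stack: [2]
LOAD_CONST → push 12. Stack: [2, 12]
BINARY_OP + → 2 + 12 = 14. Stack: [14]
STORE_FAST t → t=14. Stack: []
LOAD_FAST t → push 14. Stack: [14]
RETURN_VALUE → return 14.

14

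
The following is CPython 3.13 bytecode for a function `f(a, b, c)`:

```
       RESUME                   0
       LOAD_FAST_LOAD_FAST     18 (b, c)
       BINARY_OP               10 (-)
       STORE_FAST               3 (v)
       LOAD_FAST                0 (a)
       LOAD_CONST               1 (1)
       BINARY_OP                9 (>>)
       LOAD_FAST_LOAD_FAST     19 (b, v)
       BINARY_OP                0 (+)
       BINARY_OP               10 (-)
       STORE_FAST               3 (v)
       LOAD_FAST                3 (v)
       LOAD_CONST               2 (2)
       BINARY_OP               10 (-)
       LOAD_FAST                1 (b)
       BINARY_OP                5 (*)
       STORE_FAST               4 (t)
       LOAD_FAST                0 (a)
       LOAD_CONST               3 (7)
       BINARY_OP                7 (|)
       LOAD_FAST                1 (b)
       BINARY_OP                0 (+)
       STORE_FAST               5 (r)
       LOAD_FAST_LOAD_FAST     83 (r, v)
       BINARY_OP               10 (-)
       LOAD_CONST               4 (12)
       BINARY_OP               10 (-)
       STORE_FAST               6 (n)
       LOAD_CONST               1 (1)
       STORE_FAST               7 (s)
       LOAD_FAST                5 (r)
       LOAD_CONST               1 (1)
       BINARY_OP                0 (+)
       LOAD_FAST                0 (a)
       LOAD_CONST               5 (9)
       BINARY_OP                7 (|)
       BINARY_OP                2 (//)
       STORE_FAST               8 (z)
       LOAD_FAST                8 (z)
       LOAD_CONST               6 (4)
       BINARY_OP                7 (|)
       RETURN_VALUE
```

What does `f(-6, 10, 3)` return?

LOAD_FAST_LOAD_FAST b,c → push 10,3. Stack: [10, 3]
BINARY_OP - → 10 - 3 = 7. Stack: [7]
STORE_FAST v → v=7. Stack: []
LOAD_FAST a → push -6. Stack: [-6]
LOAD_CONST → push 1. Stack: [-6, 1]
BINARY_OP >> → -6 >> 1 = -3. Stack: [-3]
LOAD_FAST_LOAD_FAST b,v → push 10,7. Stack: [-3, 10, 7]
BINARY_OP + → 10 + 7 = 17. Stack: [-3, 17]
BINARY_OP - → -3 - 17 = -20. Stack: [-20]
STORE_FAST v → v=-20. Stack: []
LOAD_FAST v → push -20. Stack: [-20]
LOAD_CONST → push 2. Stack: [-20, 2]
BINARY_OP - → -20 - 2 = -22. Stack: [-22]
LOAD_FAST b → push 10. Stack: [-22, 10]
BINARY_OP * → -22 * 10 = -220. Stack: [-220]
STORE_FAST t → t=-220. Stack: []
LOAD_FAST a → push -6. Stack: [-6]
LOAD_CONST → push 7. Stack: [-6, 7]
BINARY_OP | → -6 | 7 = -1. Stack: [-1]
LOAD_FAST b → push 10. Stack: [-1, 10]
BINARY_OP + → -1 + 10 = 9. Stack: [9]
STORE_FAST r → r=9. Stack: []
LOAD_FAST_LOAD_FAST r,v → push 9,-20. Stack: [9, -20]
BINARY_OP - → 9 - -20 = 29. Stack: [29]
LOAD_CONST → push 12. Stack: [29, 12]
BINARY_OP - → 29 - 12 = 17. Stack: [17]
STORE_FAST n → n=17. Stack: []
LOAD_CONST → push 1. Stack: [1]
STORE_FAST s → s=1. Stack: []
LOAD_FAST r → push 9. Stack: [9]
LOAD_CONST → push 1. Stack: [9, 1]
BINARY_OP + → 9 + 1 = 10. Stack: [10]
LOAD_FAST a → push -6. Stack: [10, -6]
LOAD_CONST → push 9. Stack: [10, -6, 9]
BINARY_OP | → -6 | 9 = -5. Stack: [10, -5]
BINARY_OP // → 10 // -5 = -2. Stack: [-2]
STORE_FAST z → z=-2. Stack: []
LOAD_FAST z → push -2. Stack: [-2]
LOAD_CONST → push 4. Stack: [-2, 4]
BINARY_OP | → -2 | 4 = -2. Stack: [-2]
RETURN_VALUE → return -2.

-2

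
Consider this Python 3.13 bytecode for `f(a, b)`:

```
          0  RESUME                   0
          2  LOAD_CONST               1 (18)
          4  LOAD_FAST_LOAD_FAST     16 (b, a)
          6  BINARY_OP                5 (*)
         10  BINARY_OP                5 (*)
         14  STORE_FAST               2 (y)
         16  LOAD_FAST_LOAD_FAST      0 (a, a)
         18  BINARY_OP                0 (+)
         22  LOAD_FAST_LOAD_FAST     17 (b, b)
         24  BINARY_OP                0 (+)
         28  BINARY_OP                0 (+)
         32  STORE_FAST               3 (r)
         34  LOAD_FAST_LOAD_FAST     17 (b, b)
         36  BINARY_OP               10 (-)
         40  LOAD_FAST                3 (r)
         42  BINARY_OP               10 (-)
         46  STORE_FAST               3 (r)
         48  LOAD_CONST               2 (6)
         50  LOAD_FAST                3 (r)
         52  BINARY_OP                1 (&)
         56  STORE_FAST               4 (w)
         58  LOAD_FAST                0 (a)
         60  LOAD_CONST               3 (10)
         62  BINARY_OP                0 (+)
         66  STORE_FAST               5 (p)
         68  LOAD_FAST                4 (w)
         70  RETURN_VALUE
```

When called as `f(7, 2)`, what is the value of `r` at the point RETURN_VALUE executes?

-18

LOAD_CONST → push 18. Stack: [18]
LOAD_FAST_LOAD_FAST b,a → push 2,7. Stack: [18, 2, 7]
BINARY_OP * → 2 * 7 = 14. Stack: [18, 14]
BINARY_OP * → 18 * 14 = 252. Stack: [252]
STORE_FAST y → y=252. Stack: []
LOAD_FAST_LOAD_FAST a,a → push 7,7. Stack: [7, 7]
BINARY_OP + → 7 + 7 = 14. Stack: [14]
LOAD_FAST_LOAD_FAST b,b → push 2,2. Stack: [14, 2, 2]
BINARY_OP + → 2 + 2 = 4. Stack: [14, 4]
BINARY_OP + → 14 + 4 = 18. Stack: [18]
STORE_FAST r → r=18. Stack: []
LOAD_FAST_LOAD_FAST b,b → push 2,2. Stack: [2, 2]
BINARY_OP - → 2 - 2 = 0. Stack: [0]
LOAD_FAST r → push 18. Stack: [0, 18]
BINARY_OP - → 0 - 18 = -18. Stack: [-18]
STORE_FAST r → r=-18. Stack: []
LOAD_CONST → push 6. Stack: [6]
LOAD_FAST r → push -18. Stack: [6, -18]
BINARY_OP & → 6 & -18 = 6. Stack: [6]
STORE_FAST w → w=6. Stack: []
LOAD_FAST a → push 7. Stack: [7]
LOAD_CONST → push 10. Stack: [7, 10]
BINARY_OP + → 7 + 10 = 17. Stack: [17]
STORE_FAST p → p=17. Stack: []
LOAD_FAST w → push 6. Stack: [6]
RETURN_VALUE → return 6.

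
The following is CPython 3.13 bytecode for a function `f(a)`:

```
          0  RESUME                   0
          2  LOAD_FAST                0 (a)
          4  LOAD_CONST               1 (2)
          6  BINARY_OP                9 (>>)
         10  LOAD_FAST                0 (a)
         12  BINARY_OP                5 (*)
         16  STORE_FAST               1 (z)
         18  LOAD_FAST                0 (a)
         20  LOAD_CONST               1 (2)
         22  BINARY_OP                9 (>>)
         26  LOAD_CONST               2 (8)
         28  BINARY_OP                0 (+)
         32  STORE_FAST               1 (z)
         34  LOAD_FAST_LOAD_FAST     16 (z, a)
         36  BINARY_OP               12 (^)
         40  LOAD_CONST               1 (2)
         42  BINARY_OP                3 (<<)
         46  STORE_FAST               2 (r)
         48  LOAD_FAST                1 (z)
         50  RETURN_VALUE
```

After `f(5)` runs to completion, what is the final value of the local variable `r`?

48

LOAD_FAST a → push 5. Stack: [5]
LOAD_CONST → push 2. Stack: [5, 2]
BINARY_OP >> → 5 >> 2 = 1. Stack: [1]
LOAD_FAST a → push 5. Stack: [1, 5]
BINARY_OP * → 1 * 5 = 5. Stack: [5]
STORE_FAST z → z=5. Stack: []
LOAD_FAST a → push 5. Stack: [5]
LOAD_CONST → push 2. Stack: [5, 2]
BINARY_OP >> → 5 >> 2 = 1. Stack: [1]
LOAD_CONST → push 8. Stack: [1, 8]
BINARY_OP + → 1 + 8 = 9. Stack: [9]
STORE_FAST z → z=9. Stack: []
LOAD_FAST_LOAD_FAST z,a → push 9,5. Stack: [9, 5]
BINARY_OP ^ → 9 ^ 5 = 12. Stack: [12]
LOAD_CONST → push 2. Stack: [12, 2]
BINARY_OP << → 12 << 2 = 48. Stack: [48]
STORE_FAST r → r=48. Stack: []
LOAD_FAST z → push 9. Stack: [9]
RETURN_VALUE → return 9.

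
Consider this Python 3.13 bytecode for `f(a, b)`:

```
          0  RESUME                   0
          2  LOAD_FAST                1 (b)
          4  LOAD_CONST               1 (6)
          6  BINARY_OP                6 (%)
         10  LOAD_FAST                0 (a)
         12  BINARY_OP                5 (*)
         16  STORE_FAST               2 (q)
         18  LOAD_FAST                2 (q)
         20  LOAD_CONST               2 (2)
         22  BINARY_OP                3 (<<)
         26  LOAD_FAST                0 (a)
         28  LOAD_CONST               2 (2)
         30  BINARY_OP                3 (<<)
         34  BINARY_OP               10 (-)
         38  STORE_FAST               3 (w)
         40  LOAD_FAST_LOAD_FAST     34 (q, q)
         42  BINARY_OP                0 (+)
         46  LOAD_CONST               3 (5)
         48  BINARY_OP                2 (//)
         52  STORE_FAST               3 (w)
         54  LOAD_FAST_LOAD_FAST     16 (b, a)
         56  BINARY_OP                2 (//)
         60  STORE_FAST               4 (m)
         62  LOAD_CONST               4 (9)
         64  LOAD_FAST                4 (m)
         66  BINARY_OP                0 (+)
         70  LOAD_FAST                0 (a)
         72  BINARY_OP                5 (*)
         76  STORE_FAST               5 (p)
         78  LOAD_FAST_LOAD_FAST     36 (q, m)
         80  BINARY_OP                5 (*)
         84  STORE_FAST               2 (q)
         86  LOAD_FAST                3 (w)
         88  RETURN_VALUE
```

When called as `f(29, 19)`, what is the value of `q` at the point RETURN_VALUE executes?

0

LOAD_FAST b → push 19. Stack: [19]
LOAD_CONST → push 6. Stack: [19, 6]
BINARY_OP % → 19 % 6 = 1. Stack: [1]
LOAD_FAST a → push 29. Stack: [1, 29]
BINARY_OP * → 1 * 29 = 29. Stack: [29]
STORE_FAST q → q=29. Stack: []
LOAD_FAST q → push 29. Stack: [29]
LOAD_CONST → push 2. Stack: [29, 2]
BINARY_OP << → 29 << 2 = 116. Stack: [116]
LOAD_FAST a → push 29. Stack: [116, 29]
LOAD_CONST → push 2. Stack: [116, 29, 2]
BINARY_OP << → 29 << 2 = 116. Stack: [116, 116]
BINARY_OP - → 116 - 116 = 0. Stack: [0]
STORE_FAST w → w=0. Stack: []
LOAD_FAST_LOAD_FAST q,q → push 29,29. Stack: [29, 29]
BINARY_OP + → 29 + 29 = 58. Stack: [58]
LOAD_CONST → push 5. Stack: [58, 5]
BINARY_OP // → 58 // 5 = 11. Stack: [11]
STORE_FAST w → w=11. Stack: []
LOAD_FAST_LOAD_FAST b,a → push 19,29. Stack: [19, 29]
BINARY_OP // → 19 // 29 = 0. Stack: [0]
STORE_FAST m → m=0. Stack: []
LOAD_CONST → push 9. Stack: [9]
LOAD_FAST m → push 0. Stack: [9, 0]
BINARY_OP + → 9 + 0 = 9. Stack: [9]
LOAD_FAST a → push 29. Stack: [9, 29]
BINARY_OP * → 9 * 29 = 261. Stack: [261]
STORE_FAST p → p=261. Stack: []
LOAD_FAST_LOAD_FAST q,m → push 29,0. Stack: [29, 0]
BINARY_OP * → 29 * 0 = 0. Stack: [0]
STORE_FAST q → q=0. Stack: []
LOAD_FAST w → push 11. Stack: [11]
RETURN_VALUE → return 11.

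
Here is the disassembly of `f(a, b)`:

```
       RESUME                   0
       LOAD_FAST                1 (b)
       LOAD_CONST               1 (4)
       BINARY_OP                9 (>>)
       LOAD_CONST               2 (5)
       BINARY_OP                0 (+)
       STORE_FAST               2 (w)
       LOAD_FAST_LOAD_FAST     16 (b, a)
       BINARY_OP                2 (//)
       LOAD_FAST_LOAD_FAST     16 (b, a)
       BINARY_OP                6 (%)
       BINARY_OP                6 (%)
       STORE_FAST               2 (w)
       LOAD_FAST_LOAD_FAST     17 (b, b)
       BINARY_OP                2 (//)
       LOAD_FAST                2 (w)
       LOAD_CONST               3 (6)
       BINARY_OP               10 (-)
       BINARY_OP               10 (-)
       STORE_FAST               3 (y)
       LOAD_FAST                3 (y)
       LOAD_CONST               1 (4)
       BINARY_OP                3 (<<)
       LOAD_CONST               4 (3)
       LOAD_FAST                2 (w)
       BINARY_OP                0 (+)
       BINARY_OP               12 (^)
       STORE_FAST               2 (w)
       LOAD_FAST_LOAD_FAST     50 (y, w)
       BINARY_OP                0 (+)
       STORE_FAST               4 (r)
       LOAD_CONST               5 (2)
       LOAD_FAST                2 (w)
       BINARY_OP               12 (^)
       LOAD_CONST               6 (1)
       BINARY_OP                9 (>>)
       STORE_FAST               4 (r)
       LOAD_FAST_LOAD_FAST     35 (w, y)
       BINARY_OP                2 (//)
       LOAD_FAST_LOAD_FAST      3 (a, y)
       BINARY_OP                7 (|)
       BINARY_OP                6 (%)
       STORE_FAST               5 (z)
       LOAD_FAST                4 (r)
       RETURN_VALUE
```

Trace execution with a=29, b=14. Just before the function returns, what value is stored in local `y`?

LOAD_FAST b → push 14. Stack: [14]
LOAD_CONST → push 4. Stack: [14, 4]
BINARY_OP >> → 14 >> 4 = 0. Stack: [0]
LOAD_CONST → push 5. Stack: [0, 5]
BINARY_OP + → 0 + 5 = 5. Stack: [5]
STORE_FAST w → w=5. Stack: []
LOAD_FAST_LOAD_FAST b,a → push 14,29. Stack: [14, 29]
BINARY_OP // → 14 // 29 = 0. Stack: [0]
LOAD_FAST_LOAD_FAST b,a → push 14,29. Stack: [0, 14, 29]
BINARY_OP % → 14 % 29 = 14. Stack: [0, 14]
BINARY_OP % → 0 % 14 = 0. Stack: [0]
STORE_FAST w → w=0. Stack: []
LOAD_FAST_LOAD_FAST b,b → push 14,14. Stack: [14, 14]
BINARY_OP // → 14 // 14 = 1. Stack: [1]
LOAD_FAST w → push 0. Stack: [1, 0]
LOAD_CONST → push 6. Stack: [1, 0, 6]
BINARY_OP - → 0 - 6 = -6. Stack: [1, -6]
BINARY_OP - → 1 - -6 = 7. Stack: [7]
STORE_FAST y → y=7. Stack: []
LOAD_FAST y → push 7. Stack: [7]
LOAD_CONST → push 4. Stack: [7, 4]
BINARY_OP << → 7 << 4 = 112. Stack: [112]
LOAD_CONST → push 3. Stack: [112, 3]
LOAD_FAST w → push 0. Stack: [112, 3, 0]
BINARY_OP + → 3 + 0 = 3. Stack: [112, 3]
BINARY_OP ^ → 112 ^ 3 = 115. Stack: [115]
STORE_FAST w → w=115. Stack: []
LOAD_FAST_LOAD_FAST y,w → push 7,115. Stack: [7, 115]
BINARY_OP + → 7 + 115 = 122. Stack: [122]
STORE_FAST r → r=122. Stack: []
LOAD_CONST → push 2. Stack: [2]
LOAD_FAST w → push 115. Stack: [2, 115]
BINARY_OP ^ → 2 ^ 115 = 113. Stack: [113]
LOAD_CONST → push 1. Stack: [113, 1]
BINARY_OP >> → 113 >> 1 = 56. Stack: [56]
STORE_FAST r → r=56. Stack: []
LOAD_FAST_LOAD_FAST w,y → push 115,7. Stack: [115, 7]
BINARY_OP // → 115 // 7 = 16. Stack: [16]
LOAD_FAST_LOAD_FAST a,y → push 29,7. Stack: [16, 29, 7]
BINARY_OP | → 29 | 7 = 31. Stack: [16, 31]
BINARY_OP % → 16 % 31 = 16. Stack: [16]
STORE_FAST z → z=16. Stack: []
LOAD_FAST r → push 56. Stack: [56]
RETURN_VALUE → return 56.

7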